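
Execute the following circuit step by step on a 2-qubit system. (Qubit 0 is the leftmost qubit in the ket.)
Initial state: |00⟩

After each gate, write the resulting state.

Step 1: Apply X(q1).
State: |01⟩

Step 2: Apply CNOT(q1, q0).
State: |11⟩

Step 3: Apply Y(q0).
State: -i|01⟩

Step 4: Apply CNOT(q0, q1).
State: -i|01⟩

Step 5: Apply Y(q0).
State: |11⟩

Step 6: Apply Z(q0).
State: -|11⟩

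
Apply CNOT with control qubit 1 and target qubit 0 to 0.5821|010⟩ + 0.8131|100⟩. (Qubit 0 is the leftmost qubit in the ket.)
0.8131|100⟩ + 0.5821|110⟩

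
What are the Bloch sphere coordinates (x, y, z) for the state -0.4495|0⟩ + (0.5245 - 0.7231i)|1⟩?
(-0.4715, 0.6501, -0.5959)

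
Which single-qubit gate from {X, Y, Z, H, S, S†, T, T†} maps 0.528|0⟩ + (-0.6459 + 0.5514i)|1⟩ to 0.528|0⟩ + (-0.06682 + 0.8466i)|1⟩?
T†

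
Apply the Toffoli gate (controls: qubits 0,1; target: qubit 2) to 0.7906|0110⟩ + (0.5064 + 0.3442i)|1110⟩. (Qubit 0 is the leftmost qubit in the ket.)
0.7906|0110⟩ + (0.5064 + 0.3442i)|1100⟩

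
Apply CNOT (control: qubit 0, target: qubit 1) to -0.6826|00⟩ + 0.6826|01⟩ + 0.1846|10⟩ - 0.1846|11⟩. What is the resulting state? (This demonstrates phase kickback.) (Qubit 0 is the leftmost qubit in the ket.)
-0.6826|00⟩ + 0.6826|01⟩ - 0.1846|10⟩ + 0.1846|11⟩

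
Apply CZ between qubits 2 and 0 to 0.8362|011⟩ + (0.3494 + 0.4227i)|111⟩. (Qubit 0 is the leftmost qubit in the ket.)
0.8362|011⟩ + (-0.3494 - 0.4227i)|111⟩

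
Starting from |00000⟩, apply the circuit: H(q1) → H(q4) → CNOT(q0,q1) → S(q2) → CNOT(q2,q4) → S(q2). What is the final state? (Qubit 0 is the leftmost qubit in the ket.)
1/2|00000⟩ + 1/2|00001⟩ + 1/2|01000⟩ + 1/2|01001⟩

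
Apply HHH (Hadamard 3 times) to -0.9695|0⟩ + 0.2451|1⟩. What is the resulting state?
-0.5122|0⟩ - 0.8589|1⟩

H² = I, so H^3 = H: a single Hadamard. With (a, b) = (-0.9695, 0.2451), H gives ((a + b)/√2, (a − b)/√2) = (-0.5122, -0.8589).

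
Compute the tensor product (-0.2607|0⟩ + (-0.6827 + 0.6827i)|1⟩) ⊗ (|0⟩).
-0.2607|00⟩ + (-0.6827 + 0.6827i)|10⟩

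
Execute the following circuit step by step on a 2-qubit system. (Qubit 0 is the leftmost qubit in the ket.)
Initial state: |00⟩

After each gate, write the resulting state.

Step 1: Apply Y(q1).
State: i|01⟩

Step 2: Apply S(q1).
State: -|01⟩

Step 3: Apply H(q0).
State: -1/√2|01⟩ - 1/√2|11⟩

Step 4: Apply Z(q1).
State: 1/√2|01⟩ + 1/√2|11⟩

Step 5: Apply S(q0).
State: 1/√2|01⟩ + (1/√2)i|11⟩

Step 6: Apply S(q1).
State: (1/√2)i|01⟩ - 1/√2|11⟩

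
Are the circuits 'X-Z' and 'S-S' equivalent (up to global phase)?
No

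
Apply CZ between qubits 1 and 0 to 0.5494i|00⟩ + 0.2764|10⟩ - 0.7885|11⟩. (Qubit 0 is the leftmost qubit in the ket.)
0.5494i|00⟩ + 0.2764|10⟩ + 0.7885|11⟩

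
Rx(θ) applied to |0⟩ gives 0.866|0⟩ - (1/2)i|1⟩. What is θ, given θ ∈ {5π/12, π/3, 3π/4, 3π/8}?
π/3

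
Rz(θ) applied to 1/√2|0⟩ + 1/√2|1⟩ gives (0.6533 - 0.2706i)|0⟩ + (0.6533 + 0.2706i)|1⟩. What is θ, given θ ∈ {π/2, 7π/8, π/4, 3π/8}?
π/4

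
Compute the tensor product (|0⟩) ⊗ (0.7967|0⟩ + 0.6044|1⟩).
0.7967|00⟩ + 0.6044|01⟩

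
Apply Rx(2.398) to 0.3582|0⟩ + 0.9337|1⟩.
(0.1301 - 0.8699i)|0⟩ + (0.3392 - 0.3337i)|1⟩

Rx(2.398) = [[cos(θ/2), −i·sin(θ/2)], [−i·sin(θ/2), cos(θ/2)]]; θ = 2.398, cos(θ/2) ≈ 0.36329, sin(θ/2) ≈ 0.931676.
With a = amp(|0⟩) = 0.3582 and b = amp(|1⟩) = 0.9337:
new amp(|0⟩) = (0.36329)·a + (-0.931676i)·b = (0.1301 - 0.8699i)
new amp(|1⟩) = (-0.931676i)·a + (0.36329)·b = (0.3392 - 0.3337i)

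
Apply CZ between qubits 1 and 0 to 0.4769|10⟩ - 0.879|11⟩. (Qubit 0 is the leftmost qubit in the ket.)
0.4769|10⟩ + 0.879|11⟩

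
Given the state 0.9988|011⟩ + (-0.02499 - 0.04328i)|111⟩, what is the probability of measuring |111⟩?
0.002498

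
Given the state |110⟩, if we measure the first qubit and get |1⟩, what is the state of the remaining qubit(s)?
|10⟩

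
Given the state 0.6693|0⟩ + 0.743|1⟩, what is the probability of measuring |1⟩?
0.552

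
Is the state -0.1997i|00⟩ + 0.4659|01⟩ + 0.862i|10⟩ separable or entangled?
Entangled

Writing the state as a|00⟩ + b|01⟩ + c|10⟩ + d|11⟩, it is a product state iff ad − bc = 0.
Here (a, b, c, d) = (-0.1997i, 0.4659, 0.862i, 0): ad − bc = (-0.1997i)(0) − (0.4659)(0.862i) = -0.4016i ≠ 0, so the state is entangled.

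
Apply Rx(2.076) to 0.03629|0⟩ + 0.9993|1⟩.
(0.01843 - 0.8608i)|0⟩ + (0.5076 - 0.03126i)|1⟩

Rx(2.076) = [[cos(θ/2), −i·sin(θ/2)], [−i·sin(θ/2), cos(θ/2)]]; θ = 2.076, cos(θ/2) ≈ 0.507944, sin(θ/2) ≈ 0.86139.
With a = amp(|0⟩) = 0.03629 and b = amp(|1⟩) = 0.9993:
new amp(|0⟩) = (0.507944)·a + (-0.86139i)·b = (0.01843 - 0.8608i)
new amp(|1⟩) = (-0.86139i)·a + (0.507944)·b = (0.5076 - 0.03126i)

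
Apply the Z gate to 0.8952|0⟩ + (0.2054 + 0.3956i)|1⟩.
0.8952|0⟩ + (-0.2054 - 0.3956i)|1⟩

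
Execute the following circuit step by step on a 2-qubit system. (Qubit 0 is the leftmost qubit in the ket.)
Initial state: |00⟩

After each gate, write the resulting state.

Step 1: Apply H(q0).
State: 1/√2|00⟩ + 1/√2|10⟩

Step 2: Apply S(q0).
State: 1/√2|00⟩ + (1/√2)i|10⟩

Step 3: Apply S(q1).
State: 1/√2|00⟩ + (1/√2)i|10⟩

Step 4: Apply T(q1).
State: 1/√2|00⟩ + (1/√2)i|10⟩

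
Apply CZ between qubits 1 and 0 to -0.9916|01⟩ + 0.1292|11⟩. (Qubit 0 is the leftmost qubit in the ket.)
-0.9916|01⟩ - 0.1292|11⟩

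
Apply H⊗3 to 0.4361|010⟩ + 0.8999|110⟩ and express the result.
0.4723|000⟩ + 0.4723|001⟩ - 0.4723|010⟩ - 0.4723|011⟩ - 0.164|100⟩ - 0.164|101⟩ + 0.164|110⟩ + 0.164|111⟩

H⊗3 gives amp(|y⟩) = (1/2√2) Σ_x (−1)^(x·y) amp(|x⟩), where x·y is the number of positions in which both x and y have a 1.
|000⟩: (0.4361 + 0.8999)/(2√2) = 0.4723
|001⟩: (0.4361 + 0.8999)/(2√2) = 0.4723
|010⟩: (-0.4361 - 0.8999)/(2√2) = -0.4723
|011⟩: (-0.4361 - 0.8999)/(2√2) = -0.4723
|100⟩: (0.4361 - 0.8999)/(2√2) = -0.164
|101⟩: (0.4361 - 0.8999)/(2√2) = -0.164
|110⟩: (-0.4361 + 0.8999)/(2√2) = 0.164
|111⟩: (-0.4361 + 0.8999)/(2√2) = 0.164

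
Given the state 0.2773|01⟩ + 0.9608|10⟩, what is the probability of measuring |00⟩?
0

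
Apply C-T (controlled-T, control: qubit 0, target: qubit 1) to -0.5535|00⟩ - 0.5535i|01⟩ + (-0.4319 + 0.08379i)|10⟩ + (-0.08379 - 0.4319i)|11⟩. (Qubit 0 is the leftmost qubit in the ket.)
-0.5535|00⟩ - 0.5535i|01⟩ + (-0.4319 + 0.08379i)|10⟩ + (0.2462 - 0.3646i)|11⟩

C-T leaves the control-|0⟩ kets |00⟩, |01⟩ unchanged and applies T to qubit 1 on the control-|1⟩ pair (|10⟩, |11⟩).
T = [[1, 0], [0, (1/√2 + (1/√2)i)]].
With a = amp(|10⟩) = (-0.4319 + 0.08379i) and b = amp(|11⟩) = (-0.08379 - 0.4319i):
new amp(|10⟩) = (1)·a = (-0.4319 + 0.08379i)
new amp(|11⟩) = (1/√2 + (1/√2)i)·b = (0.2462 - 0.3646i)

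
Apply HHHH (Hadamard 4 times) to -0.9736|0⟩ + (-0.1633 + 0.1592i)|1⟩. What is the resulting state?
-0.9736|0⟩ + (-0.1633 + 0.1592i)|1⟩

H² = I, so an even number of Hadamards cancels: H^4 = I and the state is unchanged.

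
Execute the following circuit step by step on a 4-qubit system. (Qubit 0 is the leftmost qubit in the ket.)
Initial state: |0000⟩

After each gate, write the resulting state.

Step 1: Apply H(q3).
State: 1/√2|0000⟩ + 1/√2|0001⟩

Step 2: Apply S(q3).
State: 1/√2|0000⟩ + (1/√2)i|0001⟩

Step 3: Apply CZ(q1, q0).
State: 1/√2|0000⟩ + (1/√2)i|0001⟩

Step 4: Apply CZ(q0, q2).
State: 1/√2|0000⟩ + (1/√2)i|0001⟩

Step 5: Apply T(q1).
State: 1/√2|0000⟩ + (1/√2)i|0001⟩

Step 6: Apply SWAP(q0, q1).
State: 1/√2|0000⟩ + (1/√2)i|0001⟩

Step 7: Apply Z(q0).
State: 1/√2|0000⟩ + (1/√2)i|0001⟩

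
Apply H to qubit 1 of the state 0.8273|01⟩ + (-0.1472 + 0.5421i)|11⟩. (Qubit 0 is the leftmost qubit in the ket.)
0.585|00⟩ - 0.585|01⟩ + (-0.1041 + 0.3833i)|10⟩ + (0.1041 - 0.3833i)|11⟩

H on qubit 1 mixes each pair of kets that differ only in qubit 1: amplitudes (a, b) of (|…0…⟩, |…1…⟩) become ((a + b)/√2, (a − b)/√2). Kets absent from the input have amplitude 0.
(|00⟩, |01⟩): (a, b) = (0, 0.8273) → (0.585, -0.585)
(|10⟩, |11⟩): (a, b) = (0, (-0.1472 + 0.5421i)) → ((-0.1041 + 0.3833i), (0.1041 - 0.3833i))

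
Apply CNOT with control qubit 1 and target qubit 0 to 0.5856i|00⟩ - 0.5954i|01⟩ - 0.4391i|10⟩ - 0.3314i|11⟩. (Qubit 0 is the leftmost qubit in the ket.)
0.5856i|00⟩ - 0.3314i|01⟩ - 0.4391i|10⟩ - 0.5954i|11⟩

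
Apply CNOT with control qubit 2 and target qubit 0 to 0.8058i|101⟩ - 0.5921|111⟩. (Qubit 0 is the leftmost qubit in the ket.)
0.8058i|001⟩ - 0.5921|011⟩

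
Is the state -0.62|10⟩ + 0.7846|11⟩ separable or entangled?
Separable

Writing the state as a|00⟩ + b|01⟩ + c|10⟩ + d|11⟩, it is a product state iff ad − bc = 0.
Here (a, b, c, d) = (0, 0, -0.62, 0.7846): ad − bc = (0)(0.7846) − (0)(-0.62) = 0, so the state is separable.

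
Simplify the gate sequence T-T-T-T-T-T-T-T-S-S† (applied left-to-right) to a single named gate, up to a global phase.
I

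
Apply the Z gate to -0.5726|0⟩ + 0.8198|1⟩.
-0.5726|0⟩ - 0.8198|1⟩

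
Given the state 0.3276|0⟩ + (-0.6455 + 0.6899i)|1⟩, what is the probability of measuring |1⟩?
0.8926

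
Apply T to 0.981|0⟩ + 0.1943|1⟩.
0.981|0⟩ + (0.1374 + 0.1374i)|1⟩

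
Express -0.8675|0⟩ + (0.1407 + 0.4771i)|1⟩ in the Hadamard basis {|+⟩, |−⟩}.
(-0.5139 + 0.3374i)|+⟩ + (-0.7129 - 0.3374i)|−⟩

With |ψ⟩ = α|0⟩ + β|1⟩, the Hadamard-basis coefficients are ⟨+|ψ⟩ = (α + β)/√2 and ⟨−|ψ⟩ = (α − β)/√2.
Here α = -0.8675, β = (0.1407 + 0.4771i): (α + β)/√2 = (-0.5139 + 0.3374i), (α − β)/√2 = (-0.7129 - 0.3374i).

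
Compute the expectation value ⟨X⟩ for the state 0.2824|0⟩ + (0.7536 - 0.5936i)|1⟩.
0.4256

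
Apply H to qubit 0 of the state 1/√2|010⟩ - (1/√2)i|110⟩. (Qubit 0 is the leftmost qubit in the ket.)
(1/2 - (1/2)i)|010⟩ + (1/2 + (1/2)i)|110⟩

H on qubit 0 mixes each pair of kets that differ only in qubit 0: amplitudes (a, b) of (|…0…⟩, |…1…⟩) become ((a + b)/√2, (a − b)/√2). Kets absent from the input have amplitude 0.
(|010⟩, |110⟩): (a, b) = (1/√2, -(1/√2)i) → ((1/2 - (1/2)i), (1/2 + (1/2)i))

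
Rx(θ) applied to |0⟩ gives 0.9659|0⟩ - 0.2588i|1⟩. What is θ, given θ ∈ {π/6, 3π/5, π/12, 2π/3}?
π/6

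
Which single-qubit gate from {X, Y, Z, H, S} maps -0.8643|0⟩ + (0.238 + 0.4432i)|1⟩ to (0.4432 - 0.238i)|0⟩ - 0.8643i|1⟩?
Y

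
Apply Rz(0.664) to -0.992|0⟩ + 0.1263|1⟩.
(-0.9378 + 0.3233i)|0⟩ + (0.1194 + 0.04117i)|1⟩

Rz(0.664) = [[e^(−iθ/2), 0], [0, e^(iθ/2)]] with e^(±iθ/2) = cos(θ/2) ± i·sin(θ/2); θ = 0.664, cos(θ/2) ≈ 0.945392, sin(θ/2) ≈ 0.325934.
With a = amp(|0⟩) = -0.992 and b = amp(|1⟩) = 0.1263:
new amp(|0⟩) = (0.945392 - 0.325934i)·a = (-0.9378 + 0.3233i)
new amp(|1⟩) = (0.945392 + 0.325934i)·b = (0.1194 + 0.04117i)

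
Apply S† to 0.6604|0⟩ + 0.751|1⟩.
0.6604|0⟩ - 0.751i|1⟩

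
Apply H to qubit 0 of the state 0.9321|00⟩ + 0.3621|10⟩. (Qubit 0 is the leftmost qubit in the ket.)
0.9151|00⟩ + 0.4031|10⟩

H on qubit 0 mixes each pair of kets that differ only in qubit 0: amplitudes (a, b) of (|…0…⟩, |…1…⟩) become ((a + b)/√2, (a − b)/√2). Kets absent from the input have amplitude 0.
(|00⟩, |10⟩): (a, b) = (0.9321, 0.3621) → (0.9151, 0.4031)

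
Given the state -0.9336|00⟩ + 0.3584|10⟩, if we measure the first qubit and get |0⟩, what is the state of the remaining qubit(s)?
-|0⟩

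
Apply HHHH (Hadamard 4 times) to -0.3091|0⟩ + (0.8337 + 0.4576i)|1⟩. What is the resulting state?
-0.3091|0⟩ + (0.8337 + 0.4576i)|1⟩

H² = I, so an even number of Hadamards cancels: H^4 = I and the state is unchanged.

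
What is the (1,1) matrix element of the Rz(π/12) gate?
(0.9914 + 0.1305i)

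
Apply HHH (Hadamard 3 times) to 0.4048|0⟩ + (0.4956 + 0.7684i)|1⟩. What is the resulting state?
(0.6367 + 0.5433i)|0⟩ + (-0.06421 - 0.5433i)|1⟩

H² = I, so H^3 = H: a single Hadamard. With (a, b) = (0.4048, (0.4956 + 0.7684i)), H gives ((a + b)/√2, (a − b)/√2) = ((0.6367 + 0.5433i), (-0.06421 - 0.5433i)).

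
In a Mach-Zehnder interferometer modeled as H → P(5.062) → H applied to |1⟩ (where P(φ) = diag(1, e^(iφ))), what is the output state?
(0.3287 + 0.4698i)|0⟩ + (0.6713 - 0.4698i)|1⟩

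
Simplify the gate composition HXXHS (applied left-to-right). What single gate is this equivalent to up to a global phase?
S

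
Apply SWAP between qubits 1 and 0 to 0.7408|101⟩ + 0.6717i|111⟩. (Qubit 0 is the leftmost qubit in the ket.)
0.7408|011⟩ + 0.6717i|111⟩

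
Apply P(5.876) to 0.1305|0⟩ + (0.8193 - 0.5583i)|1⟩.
0.1305|0⟩ + (0.5312 - 0.8371i)|1⟩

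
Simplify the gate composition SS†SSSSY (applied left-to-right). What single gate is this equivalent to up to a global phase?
Y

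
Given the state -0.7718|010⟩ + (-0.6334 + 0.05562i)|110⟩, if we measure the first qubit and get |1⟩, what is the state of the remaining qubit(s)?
(-0.9962 + 0.08748i)|10⟩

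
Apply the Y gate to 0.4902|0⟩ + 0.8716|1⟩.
-0.8716i|0⟩ + 0.4902i|1⟩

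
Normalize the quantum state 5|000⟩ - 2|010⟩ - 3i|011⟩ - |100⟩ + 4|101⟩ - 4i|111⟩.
0.5934|000⟩ - 0.2374|010⟩ - 0.356i|011⟩ - 0.1187|100⟩ + 0.4747|101⟩ - 0.4747i|111⟩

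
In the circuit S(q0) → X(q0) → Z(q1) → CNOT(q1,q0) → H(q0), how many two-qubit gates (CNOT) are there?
1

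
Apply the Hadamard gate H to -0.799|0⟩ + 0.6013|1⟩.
-0.1398|0⟩ - 0.9902|1⟩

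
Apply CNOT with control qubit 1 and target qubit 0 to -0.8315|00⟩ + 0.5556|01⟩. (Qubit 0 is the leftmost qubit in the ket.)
-0.8315|00⟩ + 0.5556|11⟩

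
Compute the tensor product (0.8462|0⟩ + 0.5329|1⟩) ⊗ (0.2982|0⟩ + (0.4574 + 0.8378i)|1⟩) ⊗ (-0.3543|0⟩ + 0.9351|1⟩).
-0.0894|000⟩ + 0.236|001⟩ + (-0.1371 - 0.2512i)|010⟩ + (0.3619 + 0.6629i)|011⟩ - 0.0563|100⟩ + 0.1486|101⟩ + (-0.08636 - 0.1582i)|110⟩ + (0.2279 + 0.4175i)|111⟩

amp(|b₁b₂…⟩) = product of the factor amplitudes for bits b₁, b₂, …; only kets whose every factor amplitude is nonzero survive.
|000⟩: (0.8462)(0.2982)(-0.3543) = -0.0894
|001⟩: (0.8462)(0.2982)(0.9351) = 0.236
|010⟩: (0.8462)(0.4574 + 0.8378i)(-0.3543) = (-0.1371 - 0.2512i)
|011⟩: (0.8462)(0.4574 + 0.8378i)(0.9351) = (0.3619 + 0.6629i)
|100⟩: (0.5329)(0.2982)(-0.3543) = -0.0563
|101⟩: (0.5329)(0.2982)(0.9351) = 0.1486
|110⟩: (0.5329)(0.4574 + 0.8378i)(-0.3543) = (-0.08636 - 0.1582i)
|111⟩: (0.5329)(0.4574 + 0.8378i)(0.9351) = (0.2279 + 0.4175i)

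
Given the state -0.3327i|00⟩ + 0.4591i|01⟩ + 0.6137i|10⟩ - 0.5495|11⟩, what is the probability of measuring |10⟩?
0.3766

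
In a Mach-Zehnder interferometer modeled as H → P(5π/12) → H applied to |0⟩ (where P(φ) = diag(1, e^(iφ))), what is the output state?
(0.6294 + 0.483i)|0⟩ + (0.3706 - 0.483i)|1⟩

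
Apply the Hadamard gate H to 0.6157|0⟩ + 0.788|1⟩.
0.9926|0⟩ - 0.1218|1⟩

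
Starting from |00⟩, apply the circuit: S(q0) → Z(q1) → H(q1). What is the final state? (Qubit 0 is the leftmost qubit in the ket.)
1/√2|00⟩ + 1/√2|01⟩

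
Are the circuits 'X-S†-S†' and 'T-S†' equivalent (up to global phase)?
No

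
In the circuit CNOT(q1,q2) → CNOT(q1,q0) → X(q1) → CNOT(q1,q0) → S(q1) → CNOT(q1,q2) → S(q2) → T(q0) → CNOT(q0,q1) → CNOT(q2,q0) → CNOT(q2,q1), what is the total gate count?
11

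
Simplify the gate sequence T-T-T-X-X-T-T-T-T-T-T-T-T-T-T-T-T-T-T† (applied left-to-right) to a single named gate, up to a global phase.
T†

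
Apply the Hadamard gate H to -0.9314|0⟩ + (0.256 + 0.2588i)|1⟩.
(-0.4776 + 0.183i)|0⟩ + (-0.8396 - 0.183i)|1⟩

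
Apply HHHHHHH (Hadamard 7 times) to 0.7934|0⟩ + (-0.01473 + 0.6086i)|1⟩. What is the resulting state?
(0.5506 + 0.4303i)|0⟩ + (0.5714 - 0.4303i)|1⟩

H² = I, so H^7 = H: a single Hadamard. With (a, b) = (0.7934, (-0.01473 + 0.6086i)), H gives ((a + b)/√2, (a − b)/√2) = ((0.5506 + 0.4303i), (0.5714 - 0.4303i)).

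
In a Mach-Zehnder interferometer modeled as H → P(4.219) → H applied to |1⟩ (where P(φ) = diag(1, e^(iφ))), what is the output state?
(0.7368 + 0.4404i)|0⟩ + (0.2632 - 0.4404i)|1⟩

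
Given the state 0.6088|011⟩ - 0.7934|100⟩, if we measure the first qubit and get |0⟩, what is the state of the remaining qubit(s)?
|11⟩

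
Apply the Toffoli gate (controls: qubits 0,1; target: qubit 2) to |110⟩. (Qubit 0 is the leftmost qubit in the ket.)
|111⟩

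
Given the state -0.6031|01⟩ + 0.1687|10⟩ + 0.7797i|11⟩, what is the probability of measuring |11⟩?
0.6079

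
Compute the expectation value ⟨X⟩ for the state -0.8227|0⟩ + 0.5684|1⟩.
-0.9352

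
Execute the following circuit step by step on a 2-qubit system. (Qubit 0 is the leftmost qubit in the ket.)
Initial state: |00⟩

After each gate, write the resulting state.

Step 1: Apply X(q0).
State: |10⟩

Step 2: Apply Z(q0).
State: -|10⟩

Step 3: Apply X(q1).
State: -|11⟩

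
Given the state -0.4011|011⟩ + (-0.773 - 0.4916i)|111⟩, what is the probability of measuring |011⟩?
0.1609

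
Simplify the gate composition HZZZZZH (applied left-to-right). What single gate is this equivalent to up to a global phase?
X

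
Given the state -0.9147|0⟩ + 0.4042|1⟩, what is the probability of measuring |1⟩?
0.1634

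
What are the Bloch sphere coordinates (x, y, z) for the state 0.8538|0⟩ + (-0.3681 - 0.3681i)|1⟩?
(-0.6286, -0.6286, 0.458)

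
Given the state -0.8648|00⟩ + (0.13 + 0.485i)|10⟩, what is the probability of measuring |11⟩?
0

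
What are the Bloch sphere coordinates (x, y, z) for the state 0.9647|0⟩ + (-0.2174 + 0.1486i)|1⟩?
(-0.4195, 0.2867, 0.8613)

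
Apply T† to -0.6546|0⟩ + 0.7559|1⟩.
-0.6546|0⟩ + (0.5345 - 0.5345i)|1⟩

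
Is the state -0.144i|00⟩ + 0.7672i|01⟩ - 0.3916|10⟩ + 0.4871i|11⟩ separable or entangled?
Entangled

Writing the state as a|00⟩ + b|01⟩ + c|10⟩ + d|11⟩, it is a product state iff ad − bc = 0.
Here (a, b, c, d) = (-0.144i, 0.7672i, -0.3916, 0.4871i): ad − bc = (-0.144i)(0.4871i) − (0.7672i)(-0.3916) = (0.07014 + 0.3004i) ≠ 0, so the state is entangled.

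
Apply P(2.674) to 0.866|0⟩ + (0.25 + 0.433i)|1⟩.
0.866|0⟩ + (-0.4183 - 0.2738i)|1⟩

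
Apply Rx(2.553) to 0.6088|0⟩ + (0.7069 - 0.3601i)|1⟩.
(-0.168 - 0.6765i)|0⟩ + (0.205 - 0.6871i)|1⟩

Rx(2.553) = [[cos(θ/2), −i·sin(θ/2)], [−i·sin(θ/2), cos(θ/2)]]; θ = 2.553, cos(θ/2) ≈ 0.290067, sin(θ/2) ≈ 0.957006.
With a = amp(|0⟩) = 0.6088 and b = amp(|1⟩) = (0.7069 - 0.3601i):
new amp(|0⟩) = (0.290067)·a + (-0.957006i)·b = (-0.168 - 0.6765i)
new amp(|1⟩) = (-0.957006i)·a + (0.290067)·b = (0.205 - 0.6871i)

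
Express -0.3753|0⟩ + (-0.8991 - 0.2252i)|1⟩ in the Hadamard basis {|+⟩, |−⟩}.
(-0.9011 - 0.1592i)|+⟩ + (0.3704 + 0.1592i)|−⟩

With |ψ⟩ = α|0⟩ + β|1⟩, the Hadamard-basis coefficients are ⟨+|ψ⟩ = (α + β)/√2 and ⟨−|ψ⟩ = (α − β)/√2.
Here α = -0.3753, β = (-0.8991 - 0.2252i): (α + β)/√2 = (-0.9011 - 0.1592i), (α − β)/√2 = (0.3704 + 0.1592i).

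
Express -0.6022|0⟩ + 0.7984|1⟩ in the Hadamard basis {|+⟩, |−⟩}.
0.1387|+⟩ - 0.9904|−⟩

With |ψ⟩ = α|0⟩ + β|1⟩, the Hadamard-basis coefficients are ⟨+|ψ⟩ = (α + β)/√2 and ⟨−|ψ⟩ = (α − β)/√2.
Here α = -0.6022, β = 0.7984: (α + β)/√2 = 0.1387, (α − β)/√2 = -0.9904.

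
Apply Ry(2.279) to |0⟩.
0.418|0⟩ + 0.9084|1⟩

Ry(2.279) = [[cos(θ/2), −sin(θ/2)], [sin(θ/2), cos(θ/2)]]; θ = 2.279, cos(θ/2) ≈ 0.418049, sin(θ/2) ≈ 0.908425.
With a = amp(|0⟩) = 1 and b = amp(|1⟩) = 0:
new amp(|0⟩) = (0.418049)·a + (-0.908425)·b = 0.418
new amp(|1⟩) = (0.908425)·a + (0.418049)·b = 0.9084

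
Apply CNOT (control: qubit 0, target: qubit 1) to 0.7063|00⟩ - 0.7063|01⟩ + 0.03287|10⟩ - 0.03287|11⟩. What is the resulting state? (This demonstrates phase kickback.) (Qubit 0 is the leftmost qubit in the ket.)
0.7063|00⟩ - 0.7063|01⟩ - 0.03287|10⟩ + 0.03287|11⟩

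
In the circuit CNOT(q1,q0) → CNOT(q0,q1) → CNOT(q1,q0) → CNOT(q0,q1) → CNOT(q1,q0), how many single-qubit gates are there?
0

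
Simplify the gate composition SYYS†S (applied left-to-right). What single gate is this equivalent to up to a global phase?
S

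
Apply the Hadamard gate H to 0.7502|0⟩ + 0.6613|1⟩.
0.9981|0⟩ + 0.06286|1⟩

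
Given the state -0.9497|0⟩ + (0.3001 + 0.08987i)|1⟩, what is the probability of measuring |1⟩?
0.09814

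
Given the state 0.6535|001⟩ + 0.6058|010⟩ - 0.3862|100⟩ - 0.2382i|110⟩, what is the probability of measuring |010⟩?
0.367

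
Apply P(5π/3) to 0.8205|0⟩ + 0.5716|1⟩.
0.8205|0⟩ + (0.2858 - 0.495i)|1⟩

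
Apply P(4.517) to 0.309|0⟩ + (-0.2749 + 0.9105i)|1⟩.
0.309|0⟩ + (0.9465 + 0.0929i)|1⟩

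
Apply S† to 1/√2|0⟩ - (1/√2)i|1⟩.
1/√2|0⟩ - 1/√2|1⟩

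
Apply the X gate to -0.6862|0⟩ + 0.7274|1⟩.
0.7274|0⟩ - 0.6862|1⟩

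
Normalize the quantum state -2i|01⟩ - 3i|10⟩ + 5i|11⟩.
-0.3244i|01⟩ - 0.4867i|10⟩ + 0.8111i|11⟩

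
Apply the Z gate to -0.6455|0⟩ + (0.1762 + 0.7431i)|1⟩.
-0.6455|0⟩ + (-0.1762 - 0.7431i)|1⟩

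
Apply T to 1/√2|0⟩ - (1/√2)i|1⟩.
1/√2|0⟩ + (1/2 - (1/2)i)|1⟩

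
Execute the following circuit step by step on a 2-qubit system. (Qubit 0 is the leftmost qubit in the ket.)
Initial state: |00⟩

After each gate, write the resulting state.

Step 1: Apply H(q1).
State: 1/√2|00⟩ + 1/√2|01⟩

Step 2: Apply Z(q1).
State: 1/√2|00⟩ - 1/√2|01⟩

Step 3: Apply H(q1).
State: |01⟩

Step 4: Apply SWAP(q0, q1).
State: |10⟩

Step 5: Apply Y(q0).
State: -i|00⟩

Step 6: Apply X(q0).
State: -i|10⟩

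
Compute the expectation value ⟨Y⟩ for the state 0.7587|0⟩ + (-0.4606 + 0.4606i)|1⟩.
0.6989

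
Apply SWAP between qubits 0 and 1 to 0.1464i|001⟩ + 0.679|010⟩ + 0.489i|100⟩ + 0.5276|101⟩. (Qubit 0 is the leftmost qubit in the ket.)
0.1464i|001⟩ + 0.489i|010⟩ + 0.5276|011⟩ + 0.679|100⟩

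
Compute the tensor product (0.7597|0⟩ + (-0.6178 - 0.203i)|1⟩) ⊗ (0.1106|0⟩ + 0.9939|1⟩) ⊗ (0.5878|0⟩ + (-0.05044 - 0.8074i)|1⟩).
0.04939|000⟩ + (-0.004238 - 0.06784i)|001⟩ + 0.4438|010⟩ + (-0.03809 - 0.6096i)|011⟩ + (-0.04016 - 0.0132i)|100⟩ + (-0.01468 + 0.0563i)|101⟩ + (-0.3609 - 0.1186i)|110⟩ + (-0.1319 + 0.5059i)|111⟩

amp(|b₁b₂…⟩) = product of the factor amplitudes for bits b₁, b₂, …; only kets whose every factor amplitude is nonzero survive.
|000⟩: (0.7597)(0.1106)(0.5878) = 0.04939
|001⟩: (0.7597)(0.1106)(-0.05044 - 0.8074i) = (-0.004238 - 0.06784i)
|010⟩: (0.7597)(0.9939)(0.5878) = 0.4438
|011⟩: (0.7597)(0.9939)(-0.05044 - 0.8074i) = (-0.03809 - 0.6096i)
|100⟩: (-0.6178 - 0.203i)(0.1106)(0.5878) = (-0.04016 - 0.0132i)
|101⟩: (-0.6178 - 0.203i)(0.1106)(-0.05044 - 0.8074i) = (-0.01468 + 0.0563i)
|110⟩: (-0.6178 - 0.203i)(0.9939)(0.5878) = (-0.3609 - 0.1186i)
|111⟩: (-0.6178 - 0.203i)(0.9939)(-0.05044 - 0.8074i) = (-0.1319 + 0.5059i)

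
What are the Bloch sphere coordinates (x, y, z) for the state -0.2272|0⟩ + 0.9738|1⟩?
(-0.4425, 0, -0.8967)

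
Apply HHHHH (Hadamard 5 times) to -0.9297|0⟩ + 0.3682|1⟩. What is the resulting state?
-0.397|0⟩ - 0.9178|1⟩

H² = I, so H^5 = H: a single Hadamard. With (a, b) = (-0.9297, 0.3682), H gives ((a + b)/√2, (a − b)/√2) = (-0.397, -0.9178).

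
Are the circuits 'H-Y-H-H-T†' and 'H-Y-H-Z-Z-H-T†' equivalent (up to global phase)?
Yes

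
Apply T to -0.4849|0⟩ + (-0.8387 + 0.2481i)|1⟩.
-0.4849|0⟩ + (-0.7685 - 0.4176i)|1⟩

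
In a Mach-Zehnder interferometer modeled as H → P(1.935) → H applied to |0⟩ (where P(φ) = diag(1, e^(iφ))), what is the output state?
(0.3219 + 0.4672i)|0⟩ + (0.6781 - 0.4672i)|1⟩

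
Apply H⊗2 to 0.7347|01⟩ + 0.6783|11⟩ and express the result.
0.7065|00⟩ - 0.7065|01⟩ + 0.0282|10⟩ - 0.0282|11⟩

H⊗2 gives amp(|y⟩) = (1/2) Σ_x (−1)^(x·y) amp(|x⟩), where x·y is the number of positions in which both x and y have a 1.
|00⟩: (0.7347 + 0.6783)/2 = 0.7065
|01⟩: (-0.7347 - 0.6783)/2 = -0.7065
|10⟩: (0.7347 - 0.6783)/2 = 0.0282
|11⟩: (-0.7347 + 0.6783)/2 = -0.0282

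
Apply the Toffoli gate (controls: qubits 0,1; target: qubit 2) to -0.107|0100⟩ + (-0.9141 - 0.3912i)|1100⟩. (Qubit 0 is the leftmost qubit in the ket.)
-0.107|0100⟩ + (-0.9141 - 0.3912i)|1110⟩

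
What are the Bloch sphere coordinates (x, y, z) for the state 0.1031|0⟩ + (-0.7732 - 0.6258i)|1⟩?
(-0.1594, -0.129, -0.9788)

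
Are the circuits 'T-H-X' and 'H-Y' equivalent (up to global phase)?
No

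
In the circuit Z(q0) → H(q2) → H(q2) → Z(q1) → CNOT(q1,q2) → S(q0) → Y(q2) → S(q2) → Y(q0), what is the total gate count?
9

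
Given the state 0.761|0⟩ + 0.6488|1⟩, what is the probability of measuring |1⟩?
0.4209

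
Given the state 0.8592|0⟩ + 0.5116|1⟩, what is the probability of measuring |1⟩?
0.2617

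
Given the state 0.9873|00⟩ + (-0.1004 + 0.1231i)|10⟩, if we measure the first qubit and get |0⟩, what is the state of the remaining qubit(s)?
|0⟩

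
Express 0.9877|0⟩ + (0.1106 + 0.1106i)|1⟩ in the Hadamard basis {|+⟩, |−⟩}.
(0.7766 + 0.07821i)|+⟩ + (0.6202 - 0.07821i)|−⟩

With |ψ⟩ = α|0⟩ + β|1⟩, the Hadamard-basis coefficients are ⟨+|ψ⟩ = (α + β)/√2 and ⟨−|ψ⟩ = (α − β)/√2.
Here α = 0.9877, β = (0.1106 + 0.1106i): (α + β)/√2 = (0.7766 + 0.07821i), (α − β)/√2 = (0.6202 - 0.07821i).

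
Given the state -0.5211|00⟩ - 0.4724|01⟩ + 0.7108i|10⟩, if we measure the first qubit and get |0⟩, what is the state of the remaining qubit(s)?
-0.7409|0⟩ - 0.6716|1⟩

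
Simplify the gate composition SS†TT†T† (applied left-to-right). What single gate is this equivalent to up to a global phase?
T†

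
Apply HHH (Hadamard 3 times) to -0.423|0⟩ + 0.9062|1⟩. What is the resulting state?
0.3417|0⟩ - 0.9399|1⟩

H² = I, so H^3 = H: a single Hadamard. With (a, b) = (-0.423, 0.9062), H gives ((a + b)/√2, (a − b)/√2) = (0.3417, -0.9399).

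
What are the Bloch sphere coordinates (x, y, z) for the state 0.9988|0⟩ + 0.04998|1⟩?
(0.09984, 0, 0.9951)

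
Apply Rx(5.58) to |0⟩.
-0.9388|0⟩ - 0.3444i|1⟩

Rx(5.58) = [[cos(θ/2), −i·sin(θ/2)], [−i·sin(θ/2), cos(θ/2)]]; θ = 5.58, cos(θ/2) ≈ -0.938825, sin(θ/2) ≈ 0.344393.
With a = amp(|0⟩) = 1 and b = amp(|1⟩) = 0:
new amp(|0⟩) = (-0.938825)·a + (-0.344393i)·b = -0.9388
new amp(|1⟩) = (-0.344393i)·a + (-0.938825)·b = -0.3444i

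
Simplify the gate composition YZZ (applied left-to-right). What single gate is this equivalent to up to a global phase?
Y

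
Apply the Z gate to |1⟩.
-|1⟩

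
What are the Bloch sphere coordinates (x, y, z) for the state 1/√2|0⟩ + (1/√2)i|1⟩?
(0, 1, 0)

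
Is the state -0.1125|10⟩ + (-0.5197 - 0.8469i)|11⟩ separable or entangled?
Separable

Writing the state as a|00⟩ + b|01⟩ + c|10⟩ + d|11⟩, it is a product state iff ad − bc = 0.
Here (a, b, c, d) = (0, 0, -0.1125, (-0.5197 - 0.8469i)): ad − bc = (0)(-0.5197 - 0.8469i) − (0)(-0.1125) = 0, so the state is separable.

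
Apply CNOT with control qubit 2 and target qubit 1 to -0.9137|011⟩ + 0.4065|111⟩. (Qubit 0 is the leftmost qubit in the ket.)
-0.9137|001⟩ + 0.4065|101⟩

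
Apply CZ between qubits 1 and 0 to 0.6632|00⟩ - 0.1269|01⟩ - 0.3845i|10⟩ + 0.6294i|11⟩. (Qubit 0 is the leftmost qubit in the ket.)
0.6632|00⟩ - 0.1269|01⟩ - 0.3845i|10⟩ - 0.6294i|11⟩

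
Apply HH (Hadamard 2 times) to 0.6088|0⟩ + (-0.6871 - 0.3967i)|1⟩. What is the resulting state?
0.6088|0⟩ + (-0.6871 - 0.3967i)|1⟩

H² = I, so an even number of Hadamards cancels: H^2 = I and the state is unchanged.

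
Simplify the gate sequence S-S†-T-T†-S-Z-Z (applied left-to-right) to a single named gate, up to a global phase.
S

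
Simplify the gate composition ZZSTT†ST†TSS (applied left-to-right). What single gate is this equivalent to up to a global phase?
I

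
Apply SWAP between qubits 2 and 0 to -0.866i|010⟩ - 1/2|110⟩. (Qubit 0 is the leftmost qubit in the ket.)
-0.866i|010⟩ - 1/2|011⟩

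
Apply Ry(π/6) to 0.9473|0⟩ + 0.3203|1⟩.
0.8321|0⟩ + 0.5546|1⟩

Ry(π/6) = [[cos(θ/2), −sin(θ/2)], [sin(θ/2), cos(θ/2)]]; θ = π/6, cos(θ/2) ≈ 0.965926, sin(θ/2) ≈ 0.258819.
With a = amp(|0⟩) = 0.9473 and b = amp(|1⟩) = 0.3203:
new amp(|0⟩) = (0.965926)·a + (-0.258819)·b = 0.8321
new amp(|1⟩) = (0.258819)·a + (0.965926)·b = 0.5546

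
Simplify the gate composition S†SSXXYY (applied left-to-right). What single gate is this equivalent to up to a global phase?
S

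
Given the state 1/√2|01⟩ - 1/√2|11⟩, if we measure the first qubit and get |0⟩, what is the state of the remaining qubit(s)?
|1⟩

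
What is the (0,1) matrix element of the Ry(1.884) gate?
-0.8087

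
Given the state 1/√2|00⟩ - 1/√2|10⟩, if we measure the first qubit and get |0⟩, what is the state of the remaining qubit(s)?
|0⟩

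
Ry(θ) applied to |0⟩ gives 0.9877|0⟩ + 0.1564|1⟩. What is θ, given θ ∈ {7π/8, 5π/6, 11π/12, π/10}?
π/10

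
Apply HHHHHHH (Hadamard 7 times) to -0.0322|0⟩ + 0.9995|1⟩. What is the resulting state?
0.684|0⟩ - 0.7295|1⟩

H² = I, so H^7 = H: a single Hadamard. With (a, b) = (-0.0322, 0.9995), H gives ((a + b)/√2, (a − b)/√2) = (0.684, -0.7295).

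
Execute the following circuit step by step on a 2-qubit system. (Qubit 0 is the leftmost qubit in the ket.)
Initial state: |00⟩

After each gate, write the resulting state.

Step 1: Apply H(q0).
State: 1/√2|00⟩ + 1/√2|10⟩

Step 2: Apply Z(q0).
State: 1/√2|00⟩ - 1/√2|10⟩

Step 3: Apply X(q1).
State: 1/√2|01⟩ - 1/√2|11⟩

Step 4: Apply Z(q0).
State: 1/√2|01⟩ + 1/√2|11⟩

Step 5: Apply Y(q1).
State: -(1/√2)i|00⟩ - (1/√2)i|10⟩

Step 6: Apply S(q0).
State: -(1/√2)i|00⟩ + 1/√2|10⟩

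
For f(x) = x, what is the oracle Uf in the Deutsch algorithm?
CNOT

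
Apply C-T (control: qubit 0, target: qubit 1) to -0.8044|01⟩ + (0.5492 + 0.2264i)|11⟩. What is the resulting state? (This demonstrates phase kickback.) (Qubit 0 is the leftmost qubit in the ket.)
-0.8044|01⟩ + (0.2283 + 0.5484i)|11⟩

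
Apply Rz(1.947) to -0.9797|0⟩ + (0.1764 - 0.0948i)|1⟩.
(-0.551 + 0.8101i)|0⟩ + (0.1776 + 0.09254i)|1⟩

Rz(1.947) = [[e^(−iθ/2), 0], [0, e^(iθ/2)]] with e^(±iθ/2) = cos(θ/2) ± i·sin(θ/2); θ = 1.947, cos(θ/2) ≈ 0.562409, sin(θ/2) ≈ 0.826859.
With a = amp(|0⟩) = -0.9797 and b = amp(|1⟩) = (0.1764 - 0.0948i):
new amp(|0⟩) = (0.562409 - 0.826859i)·a = (-0.551 + 0.8101i)
new amp(|1⟩) = (0.562409 + 0.826859i)·b = (0.1776 + 0.09254i)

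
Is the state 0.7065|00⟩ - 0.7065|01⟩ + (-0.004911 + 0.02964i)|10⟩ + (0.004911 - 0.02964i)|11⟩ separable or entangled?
Separable

Writing the state as a|00⟩ + b|01⟩ + c|10⟩ + d|11⟩, it is a product state iff ad − bc = 0.
Here (a, b, c, d) = (0.7065, -0.7065, (-0.004911 + 0.02964i), (0.004911 - 0.02964i)): ad − bc = (0.7065)(0.004911 - 0.02964i) − (-0.7065)(-0.004911 + 0.02964i) = 0, so the state is separable.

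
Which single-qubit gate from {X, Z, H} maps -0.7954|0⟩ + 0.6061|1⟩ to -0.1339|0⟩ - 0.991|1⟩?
H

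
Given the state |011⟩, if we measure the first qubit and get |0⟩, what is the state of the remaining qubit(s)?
|11⟩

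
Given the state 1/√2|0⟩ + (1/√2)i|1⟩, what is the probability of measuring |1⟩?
1/2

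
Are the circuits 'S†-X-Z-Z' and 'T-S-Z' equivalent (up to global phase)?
No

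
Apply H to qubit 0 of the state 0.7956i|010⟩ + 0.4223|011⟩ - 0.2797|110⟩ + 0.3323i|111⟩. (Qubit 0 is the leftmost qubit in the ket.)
(-0.1978 + 0.5626i)|010⟩ + (0.2986 + 0.235i)|011⟩ + (0.1978 + 0.5626i)|110⟩ + (0.2986 - 0.235i)|111⟩

H on qubit 0 mixes each pair of kets that differ only in qubit 0: amplitudes (a, b) of (|…0…⟩, |…1…⟩) become ((a + b)/√2, (a − b)/√2). Kets absent from the input have amplitude 0.
(|010⟩, |110⟩): (a, b) = (0.7956i, -0.2797) → ((-0.1978 + 0.5626i), (0.1978 + 0.5626i))
(|011⟩, |111⟩): (a, b) = (0.4223, 0.3323i) → ((0.2986 + 0.235i), (0.2986 - 0.235i))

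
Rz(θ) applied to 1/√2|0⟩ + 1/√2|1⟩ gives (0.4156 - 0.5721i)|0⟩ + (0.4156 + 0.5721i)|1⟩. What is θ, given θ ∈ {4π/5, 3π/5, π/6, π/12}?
3π/5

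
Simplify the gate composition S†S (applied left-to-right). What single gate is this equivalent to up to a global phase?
I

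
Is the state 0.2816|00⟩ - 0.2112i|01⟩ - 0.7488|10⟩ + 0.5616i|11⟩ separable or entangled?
Separable

Writing the state as a|00⟩ + b|01⟩ + c|10⟩ + d|11⟩, it is a product state iff ad − bc = 0.
Here (a, b, c, d) = (0.2816, -0.2112i, -0.7488, 0.5616i): ad − bc = (0.2816)(0.5616i) − (-0.2112i)(-0.7488) = 0, so the state is separable.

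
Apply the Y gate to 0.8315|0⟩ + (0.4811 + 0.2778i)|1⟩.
(0.2778 - 0.4811i)|0⟩ + 0.8315i|1⟩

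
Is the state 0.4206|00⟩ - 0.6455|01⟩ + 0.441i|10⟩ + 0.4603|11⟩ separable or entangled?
Entangled

Writing the state as a|00⟩ + b|01⟩ + c|10⟩ + d|11⟩, it is a product state iff ad − bc = 0.
Here (a, b, c, d) = (0.4206, -0.6455, 0.441i, 0.4603): ad − bc = (0.4206)(0.4603) − (-0.6455)(0.441i) = (0.1936 + 0.2847i) ≠ 0, so the state is entangled.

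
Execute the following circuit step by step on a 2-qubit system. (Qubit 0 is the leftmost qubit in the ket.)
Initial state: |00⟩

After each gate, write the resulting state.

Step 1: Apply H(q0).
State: 1/√2|00⟩ + 1/√2|10⟩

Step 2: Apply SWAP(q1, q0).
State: 1/√2|00⟩ + 1/√2|01⟩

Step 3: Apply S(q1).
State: 1/√2|00⟩ + (1/√2)i|01⟩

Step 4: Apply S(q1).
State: 1/√2|00⟩ - 1/√2|01⟩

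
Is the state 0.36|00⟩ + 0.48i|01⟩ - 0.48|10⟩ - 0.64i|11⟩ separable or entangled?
Separable

Writing the state as a|00⟩ + b|01⟩ + c|10⟩ + d|11⟩, it is a product state iff ad − bc = 0.
Here (a, b, c, d) = (0.36, 0.48i, -0.48, -0.64i): ad − bc = (0.36)(-0.64i) − (0.48i)(-0.48) = 0, so the state is separable.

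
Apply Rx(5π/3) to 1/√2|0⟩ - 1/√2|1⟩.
(-0.6124 + (1/√8)i)|0⟩ + (0.6124 - (1/√8)i)|1⟩

Rx(5π/3) = [[cos(θ/2), −i·sin(θ/2)], [−i·sin(θ/2), cos(θ/2)]]; θ = 5π/3, cos(θ/2) ≈ -0.866025, sin(θ/2) ≈ 0.5.
With a = amp(|0⟩) = 1/√2 and b = amp(|1⟩) = -1/√2:
new amp(|0⟩) = (-0.866025)·a + (-0.5i)·b = (-0.6124 + (1/√8)i)
new amp(|1⟩) = (-0.5i)·a + (-0.866025)·b = (0.6124 - (1/√8)i)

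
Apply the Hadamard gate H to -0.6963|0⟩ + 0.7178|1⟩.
0.0152|0⟩ - 0.9999|1⟩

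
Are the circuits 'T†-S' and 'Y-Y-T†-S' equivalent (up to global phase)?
Yes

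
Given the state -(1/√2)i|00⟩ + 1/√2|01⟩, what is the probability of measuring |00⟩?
1/2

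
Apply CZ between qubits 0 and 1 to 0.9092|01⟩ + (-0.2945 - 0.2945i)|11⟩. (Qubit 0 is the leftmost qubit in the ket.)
0.9092|01⟩ + (0.2945 + 0.2945i)|11⟩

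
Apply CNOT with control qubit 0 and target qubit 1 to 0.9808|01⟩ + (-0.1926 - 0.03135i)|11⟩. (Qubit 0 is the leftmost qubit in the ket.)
0.9808|01⟩ + (-0.1926 - 0.03135i)|10⟩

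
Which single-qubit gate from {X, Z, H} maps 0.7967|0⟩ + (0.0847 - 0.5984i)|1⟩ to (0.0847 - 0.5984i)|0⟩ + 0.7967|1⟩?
X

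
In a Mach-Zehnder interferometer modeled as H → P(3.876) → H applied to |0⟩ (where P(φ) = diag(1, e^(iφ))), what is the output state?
(0.1289 - 0.3351i)|0⟩ + (0.8711 + 0.3351i)|1⟩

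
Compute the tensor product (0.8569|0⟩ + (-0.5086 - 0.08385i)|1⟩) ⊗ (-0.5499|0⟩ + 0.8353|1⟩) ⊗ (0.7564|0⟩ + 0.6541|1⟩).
-0.3564|000⟩ - 0.3082|001⟩ + 0.5414|010⟩ + 0.4682|011⟩ + (0.2115 + 0.03488i)|100⟩ + (0.1829 + 0.03016i)|101⟩ + (-0.3213 - 0.05298i)|110⟩ + (-0.2779 - 0.04581i)|111⟩

amp(|b₁b₂…⟩) = product of the factor amplitudes for bits b₁, b₂, …; only kets whose every factor amplitude is nonzero survive.
|000⟩: (0.8569)(-0.5499)(0.7564) = -0.3564
|001⟩: (0.8569)(-0.5499)(0.6541) = -0.3082
|010⟩: (0.8569)(0.8353)(0.7564) = 0.5414
|011⟩: (0.8569)(0.8353)(0.6541) = 0.4682
|100⟩: (-0.5086 - 0.08385i)(-0.5499)(0.7564) = (0.2115 + 0.03488i)
|101⟩: (-0.5086 - 0.08385i)(-0.5499)(0.6541) = (0.1829 + 0.03016i)
|110⟩: (-0.5086 - 0.08385i)(0.8353)(0.7564) = (-0.3213 - 0.05298i)
|111⟩: (-0.5086 - 0.08385i)(0.8353)(0.6541) = (-0.2779 - 0.04581i)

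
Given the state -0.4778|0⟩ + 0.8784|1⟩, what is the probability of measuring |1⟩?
0.7716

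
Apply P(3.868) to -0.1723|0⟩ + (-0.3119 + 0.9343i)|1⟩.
-0.1723|0⟩ + (0.8537 - 0.4913i)|1⟩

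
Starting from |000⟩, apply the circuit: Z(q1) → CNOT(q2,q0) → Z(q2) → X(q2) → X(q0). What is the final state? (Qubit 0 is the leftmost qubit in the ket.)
|101⟩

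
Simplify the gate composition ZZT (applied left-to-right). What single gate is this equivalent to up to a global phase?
T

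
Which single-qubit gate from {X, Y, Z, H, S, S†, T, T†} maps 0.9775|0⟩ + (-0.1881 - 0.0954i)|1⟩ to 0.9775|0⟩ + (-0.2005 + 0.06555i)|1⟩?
T†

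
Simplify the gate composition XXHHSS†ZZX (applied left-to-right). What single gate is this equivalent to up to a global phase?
X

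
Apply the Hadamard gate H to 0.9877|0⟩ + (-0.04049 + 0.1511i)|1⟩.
(0.6698 + 0.1068i)|0⟩ + (0.727 - 0.1068i)|1⟩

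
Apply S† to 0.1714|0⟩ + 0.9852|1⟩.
0.1714|0⟩ - 0.9852i|1⟩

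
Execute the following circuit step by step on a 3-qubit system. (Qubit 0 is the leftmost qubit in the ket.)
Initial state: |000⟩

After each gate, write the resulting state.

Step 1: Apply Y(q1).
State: i|010⟩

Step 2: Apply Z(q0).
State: i|010⟩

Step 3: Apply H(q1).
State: (1/√2)i|000⟩ - (1/√2)i|010⟩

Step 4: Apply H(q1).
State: i|010⟩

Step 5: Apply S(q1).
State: -|010⟩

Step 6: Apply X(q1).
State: -|000⟩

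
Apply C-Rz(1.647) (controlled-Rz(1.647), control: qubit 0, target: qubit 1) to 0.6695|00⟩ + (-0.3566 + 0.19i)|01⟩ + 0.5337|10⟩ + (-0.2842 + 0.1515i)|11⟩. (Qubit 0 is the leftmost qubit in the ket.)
0.6695|00⟩ + (-0.3566 + 0.19i)|01⟩ + (0.3627 - 0.3915i)|10⟩ + (-0.3043 - 0.1055i)|11⟩

C-Rz(1.647) leaves the control-|0⟩ kets |00⟩, |01⟩ unchanged and applies Rz(1.647) to qubit 1 on the control-|1⟩ pair (|10⟩, |11⟩).
Rz(1.647) = [[e^(−iθ/2), 0], [0, e^(iθ/2)]] with e^(±iθ/2) = cos(θ/2) ± i·sin(θ/2); θ = 1.647, cos(θ/2) ≈ 0.679658, sin(θ/2) ≈ 0.733529.
With a = amp(|10⟩) = 0.5337 and b = amp(|11⟩) = (-0.2842 + 0.1515i):
new amp(|10⟩) = (0.679658 - 0.733529i)·a = (0.3627 - 0.3915i)
new amp(|11⟩) = (0.679658 + 0.733529i)·b = (-0.3043 - 0.1055i)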